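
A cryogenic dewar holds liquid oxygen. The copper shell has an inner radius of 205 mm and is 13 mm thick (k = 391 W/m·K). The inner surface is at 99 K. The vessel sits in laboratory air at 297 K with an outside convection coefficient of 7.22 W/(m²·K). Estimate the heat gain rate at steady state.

Each spherical layer contributes R = (1/r_i − 1/r_o)/(4πk):
R_copper shell = (1/0.205 − 1/0.218)/(4π×391) = 5.92×10^-5 K/W
R_outer film = 1/(h·4πr_o²) = 1/(7.22×4π×0.218²) = 0.2319 K/W
R_total = 0.232 K/W
Q = ΔT/R_total = 198/0.232

Q ≈ 854 W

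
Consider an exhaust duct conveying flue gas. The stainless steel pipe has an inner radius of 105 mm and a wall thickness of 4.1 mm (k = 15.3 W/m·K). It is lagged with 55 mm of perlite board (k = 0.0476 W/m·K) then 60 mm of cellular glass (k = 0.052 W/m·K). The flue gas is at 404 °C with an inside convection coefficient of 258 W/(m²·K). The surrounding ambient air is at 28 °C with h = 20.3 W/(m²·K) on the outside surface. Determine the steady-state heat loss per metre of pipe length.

q′ ≈ 159 W/m

Cylindrical conduction, so R = ln(r₂/r₁)/(2πkL) per layer, in series:
R_inner film = 1/(h_i·2πr₁L) = 1/(258×2π×0.105×1) = 0.005875 K/W
R_stainless steel pipe wall = ln(109.1/105)/(2π×15.3×1) = 3.985×10^-4 K/W
R_perlite board = ln(164.1/109.1)/(2π×0.0476×1) = 1.365 K/W
R_cellular glass = ln(224.1/164.1)/(2π×0.052×1) = 0.9538 K/W
R_outer film = 1/(h_o·2πr_oL) = 1/(20.3×2π×0.2241×1) = 0.03499 K/W
R_total = 2.36 K/W
Q = ΔT/R_total = 376/2.36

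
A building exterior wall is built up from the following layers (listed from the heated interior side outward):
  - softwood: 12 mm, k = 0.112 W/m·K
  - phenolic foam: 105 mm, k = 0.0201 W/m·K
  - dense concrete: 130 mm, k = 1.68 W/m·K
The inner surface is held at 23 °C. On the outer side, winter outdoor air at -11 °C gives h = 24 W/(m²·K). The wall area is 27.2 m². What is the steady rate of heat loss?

Q ≈ 170 W

Model the wall as resistances in series:
R_softwood = L/(kA) = 0.012/(0.112×27.2) = 0.003939 K/W
R_phenolic foam = L/(kA) = 0.105/(0.0201×27.2) = 0.1921 K/W
R_dense concrete = L/(kA) = 0.13/(1.68×27.2) = 0.002845 K/W
R_outer film = 1/(h_o·A) = 1/(24×27.2) = 0.001532 K/W
R_total = 0.2004 K/W
Q = ΔT / R_total = 34 / 0.2004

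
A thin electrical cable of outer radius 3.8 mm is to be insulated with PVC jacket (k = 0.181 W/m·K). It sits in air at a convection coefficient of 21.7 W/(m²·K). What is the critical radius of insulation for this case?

For a cylinder r_cr = k/h = 0.181/21.7
r_cr = 8.34 mm; since the bare radius (3.8 mm) is below r_cr, adding a thin layer of insulation will *increase* heat loss.

r_cr ≈ 8.34 mm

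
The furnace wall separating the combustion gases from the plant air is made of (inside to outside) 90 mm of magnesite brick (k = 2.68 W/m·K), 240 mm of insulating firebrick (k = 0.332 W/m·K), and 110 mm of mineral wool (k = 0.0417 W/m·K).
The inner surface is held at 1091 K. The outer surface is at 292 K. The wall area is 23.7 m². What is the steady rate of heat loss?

Treating each layer as a thermal resistance in series:
R_magnesite brick = L/(kA) = 0.09/(2.68×23.7) = 0.001417 K/W
R_insulating firebrick = L/(kA) = 0.24/(0.332×23.7) = 0.0305 K/W
R_mineral wool = L/(kA) = 0.11/(0.0417×23.7) = 0.1113 K/W
R_total = 0.1432 K/W
Q = ΔT / R_total = 799 / 0.1432

Q ≈ 5580 W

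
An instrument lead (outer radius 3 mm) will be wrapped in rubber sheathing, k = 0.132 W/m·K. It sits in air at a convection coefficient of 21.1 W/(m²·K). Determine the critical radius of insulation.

r_cr ≈ 6.26 mm

For a cylinder r_cr = k/h = 0.132/21.1
r_cr = 6.26 mm; since the bare radius (3 mm) is below r_cr, adding a thin layer of insulation will *increase* heat loss.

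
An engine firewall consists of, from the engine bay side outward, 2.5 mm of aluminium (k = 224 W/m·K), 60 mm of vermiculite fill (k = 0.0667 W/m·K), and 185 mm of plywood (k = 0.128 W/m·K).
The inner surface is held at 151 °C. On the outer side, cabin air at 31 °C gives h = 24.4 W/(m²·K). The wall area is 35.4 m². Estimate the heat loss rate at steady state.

Q ≈ 1780 W

Model the wall as resistances in series:
R_aluminium = L/(kA) = 0.0025/(224×35.4) = 3.153×10^-7 K/W
R_vermiculite fill = L/(kA) = 0.06/(0.0667×35.4) = 0.02541 K/W
R_plywood = L/(kA) = 0.185/(0.128×35.4) = 0.04083 K/W
R_outer film = 1/(h_o·A) = 1/(24.4×35.4) = 0.001158 K/W
R_total = 0.0674 K/W
Q = ΔT / R_total = 120 / 0.0674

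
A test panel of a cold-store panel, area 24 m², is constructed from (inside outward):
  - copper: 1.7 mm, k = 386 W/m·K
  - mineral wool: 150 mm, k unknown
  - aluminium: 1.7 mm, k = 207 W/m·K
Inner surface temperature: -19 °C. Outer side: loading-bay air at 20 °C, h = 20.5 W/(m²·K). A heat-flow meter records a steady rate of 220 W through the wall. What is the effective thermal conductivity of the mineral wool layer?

Thermal resistances in series:
R_copper = L/(kA) = 0.0017/(386×24) = 1.835×10^-7 K/W
R_aluminium = L/(kA) = 0.0017/(207×24) = 3.422×10^-7 K/W
R_outer film = 1/(h_o·A) = 1/(20.5×24) = 0.002033 K/W
Sum of known resistances R_other = 0.002033 K/W
Total R = ΔT/Q = 39/220 = 0.1773 K/W
R_mineral wool = R_total − R_other = 0.1752 K/W
k = L/(R·A) = 0.15/(0.1752×24)

k ≈ 0.0357 W/(m·K)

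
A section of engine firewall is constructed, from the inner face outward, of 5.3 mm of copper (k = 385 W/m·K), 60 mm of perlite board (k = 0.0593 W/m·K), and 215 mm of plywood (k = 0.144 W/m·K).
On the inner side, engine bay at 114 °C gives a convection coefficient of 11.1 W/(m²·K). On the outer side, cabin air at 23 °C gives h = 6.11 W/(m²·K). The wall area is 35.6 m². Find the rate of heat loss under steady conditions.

Q ≈ 1170 W

Series thermal resistances:
R_inner film = 1/(h_i·A) = 1/(11.1×35.6) = 0.002531 K/W
R_copper = L/(kA) = 0.0053/(385×35.6) = 3.867×10^-7 K/W
R_perlite board = L/(kA) = 0.06/(0.0593×35.6) = 0.02842 K/W
R_plywood = L/(kA) = 0.215/(0.144×35.6) = 0.04194 K/W
R_outer film = 1/(h_o·A) = 1/(6.11×35.6) = 0.004597 K/W
R_total = 0.07749 K/W
Q = ΔT / R_total = 91 / 0.07749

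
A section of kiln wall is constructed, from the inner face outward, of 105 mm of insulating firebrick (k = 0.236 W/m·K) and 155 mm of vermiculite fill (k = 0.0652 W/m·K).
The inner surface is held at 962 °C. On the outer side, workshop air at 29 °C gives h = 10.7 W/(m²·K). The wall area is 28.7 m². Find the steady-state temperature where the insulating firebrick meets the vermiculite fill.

Series thermal resistances:
R_insulating firebrick = L/(kA) = 0.105/(0.236×28.7) = 0.0155 K/W
R_vermiculite fill = L/(kA) = 0.155/(0.0652×28.7) = 0.08283 K/W
R_outer film = 1/(h_o·A) = 1/(10.7×28.7) = 0.003256 K/W
R_total = 0.1016 K/W;  Q = ΔT/R_total = 933/0.1016 = 9184 W
T_interface = T_inner − Q·ΣR(inner→interface) = 962 − 9180×0.0155

T ≈ 820 °C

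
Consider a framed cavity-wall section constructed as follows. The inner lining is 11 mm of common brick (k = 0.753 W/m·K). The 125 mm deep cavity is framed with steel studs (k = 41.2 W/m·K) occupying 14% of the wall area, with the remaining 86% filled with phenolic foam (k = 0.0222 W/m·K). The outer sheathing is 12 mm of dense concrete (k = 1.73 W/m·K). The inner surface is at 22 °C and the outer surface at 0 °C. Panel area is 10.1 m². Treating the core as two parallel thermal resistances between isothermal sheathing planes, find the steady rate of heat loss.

Sheathing layers in series; stud and cavity paths in parallel between them.
R_inner = 0.011/(0.753×10.1) = 0.001446 K/W
R_stud  = 0.125/(41.2×0.14×10.1) = 0.002146 K/W
R_cav   = 0.125/(0.0222×0.86×10.1) = 0.6482 K/W
1/R_core = 1/R_stud + 1/R_cav → R_core = 0.002139 K/W
R_outer = 0.012/(1.73×10.1) = 6.868×10^-4 K/W
R_total = 0.004272 K/W
Q = ΔT/R_total = 22/0.004272

Q ≈ 5150 W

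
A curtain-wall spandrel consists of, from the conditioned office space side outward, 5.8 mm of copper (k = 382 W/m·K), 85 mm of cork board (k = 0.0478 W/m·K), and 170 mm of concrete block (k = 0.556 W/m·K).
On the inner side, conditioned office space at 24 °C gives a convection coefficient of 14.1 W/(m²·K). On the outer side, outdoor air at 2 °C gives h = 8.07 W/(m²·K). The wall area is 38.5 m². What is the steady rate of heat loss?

Q ≈ 372 W

Model the wall as resistances in series:
R_inner film = 1/(h_i·A) = 1/(14.1×38.5) = 0.001842 K/W
R_copper = L/(kA) = 0.0058/(382×38.5) = 3.944×10^-7 K/W
R_cork board = L/(kA) = 0.085/(0.0478×38.5) = 0.04619 K/W
R_concrete block = L/(kA) = 0.17/(0.556×38.5) = 0.007942 K/W
R_outer film = 1/(h_o·A) = 1/(8.07×38.5) = 0.003219 K/W
R_total = 0.05919 K/W
Q = ΔT / R_total = 22 / 0.05919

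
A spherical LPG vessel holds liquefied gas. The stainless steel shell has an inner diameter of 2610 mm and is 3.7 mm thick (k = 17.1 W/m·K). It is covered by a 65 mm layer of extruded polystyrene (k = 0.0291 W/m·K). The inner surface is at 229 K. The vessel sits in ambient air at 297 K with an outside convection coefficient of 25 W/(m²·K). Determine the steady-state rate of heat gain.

Q ≈ 676 W

Each spherical layer contributes R = (1/r_i − 1/r_o)/(4πk):
R_stainless steel shell = (1/1.305 − 1/1.3087)/(4π×17.1) = 1.008×10^-5 K/W
R_extruded polystyrene = (1/1.3087 − 1/1.3737)/(4π×0.0291) = 0.09887 K/W
R_outer film = 1/(h·4πr_o²) = 1/(25×4π×1.3737²) = 0.001687 K/W
R_total = 0.1006 K/W
Q = ΔT/R_total = 68/0.1006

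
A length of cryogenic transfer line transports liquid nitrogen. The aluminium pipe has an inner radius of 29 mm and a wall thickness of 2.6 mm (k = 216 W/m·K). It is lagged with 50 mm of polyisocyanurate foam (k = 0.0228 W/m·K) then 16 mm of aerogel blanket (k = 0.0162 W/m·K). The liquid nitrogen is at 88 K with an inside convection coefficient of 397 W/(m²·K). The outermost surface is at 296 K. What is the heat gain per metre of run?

q′ ≈ 24.8 W/m

Cylindrical conduction, so R = ln(r₂/r₁)/(2πkL) per layer, in series:
R_inner film = 1/(h_i·2πr₁L) = 1/(397×2π×0.029×1) = 0.01382 K/W
R_aluminium pipe wall = ln(31.6/29)/(2π×216×1) = 6.327×10^-5 K/W
R_polyisocyanurate foam = ln(81.6/31.6)/(2π×0.0228×1) = 6.622 K/W
R_aerogel blanket = ln(97.6/81.6)/(2π×0.0162×1) = 1.759 K/W
R_total = 8.395 K/W
Q = ΔT/R_total = 208/8.395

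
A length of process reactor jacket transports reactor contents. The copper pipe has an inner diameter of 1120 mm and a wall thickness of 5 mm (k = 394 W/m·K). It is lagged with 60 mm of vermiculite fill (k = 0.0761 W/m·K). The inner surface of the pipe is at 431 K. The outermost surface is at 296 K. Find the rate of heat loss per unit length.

q′ ≈ 640 W/m

Cylindrical conduction, so R = ln(r₂/r₁)/(2πkL) per layer, in series:
R_copper pipe wall = ln(565/560)/(2π×394×1) = 3.591×10^-6 K/W
R_vermiculite fill = ln(625/565)/(2π×0.0761×1) = 0.2111 K/W
R_total = 0.2111 K/W
Q = ΔT/R_total = 135/0.2111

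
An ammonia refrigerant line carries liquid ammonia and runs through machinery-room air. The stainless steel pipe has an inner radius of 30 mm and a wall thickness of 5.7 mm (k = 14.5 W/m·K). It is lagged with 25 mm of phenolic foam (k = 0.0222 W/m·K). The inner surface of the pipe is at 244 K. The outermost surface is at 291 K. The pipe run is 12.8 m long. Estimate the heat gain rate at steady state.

Cylindrical conduction, so R = ln(r₂/r₁)/(2πkL) per layer, in series:
R_stainless steel pipe wall = ln(35.7/30)/(2π×14.5×12.8) = 1.492×10^-4 K/W
R_phenolic foam = ln(60.7/35.7)/(2π×0.0222×12.8) = 0.2973 K/W
R_total = 0.2974 K/W
Q = ΔT/R_total = 47/0.2974

Q ≈ 158 W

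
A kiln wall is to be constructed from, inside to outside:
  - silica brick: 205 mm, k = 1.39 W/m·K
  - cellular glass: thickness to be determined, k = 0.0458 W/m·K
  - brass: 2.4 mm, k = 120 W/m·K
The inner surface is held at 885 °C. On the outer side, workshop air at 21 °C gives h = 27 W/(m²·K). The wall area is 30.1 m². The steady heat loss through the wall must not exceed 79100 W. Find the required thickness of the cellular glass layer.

Using the resistance-network approach (series):
R_silica brick = L/(kA) = 0.205/(1.39×30.1) = 0.0049 K/W
R_brass = L/(kA) = 0.0024/(120×30.1) = 6.645×10^-7 K/W
R_outer film = 1/(h_o·A) = 1/(27×30.1) = 0.00123 K/W
Sum of the known resistances R_other = 0.006131 K/W
Required total resistance R_tot = ΔT/Q_allow = 864/79100 = 0.01092 K/W
R_cellular glass = R_tot − R_other = 0.004792 K/W
L = R·k·A = 0.004792×0.0458×30.1

L ≈ 6.61 mm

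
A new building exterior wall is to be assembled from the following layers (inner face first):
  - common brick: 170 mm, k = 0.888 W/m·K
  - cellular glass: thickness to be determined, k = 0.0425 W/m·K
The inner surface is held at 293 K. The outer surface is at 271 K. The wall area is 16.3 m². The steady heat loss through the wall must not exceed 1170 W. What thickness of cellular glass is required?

L ≈ 4.89 mm

Thermal resistances in series:
R_common brick = L/(kA) = 0.17/(0.888×16.3) = 0.01174 K/W
Sum of the known resistances R_other = 0.01174 K/W
Required total resistance R_tot = ΔT/Q_allow = 22/1170 = 0.0188 K/W
R_cellular glass = R_tot − R_other = 0.007059 K/W
L = R·k·A = 0.007059×0.0425×16.3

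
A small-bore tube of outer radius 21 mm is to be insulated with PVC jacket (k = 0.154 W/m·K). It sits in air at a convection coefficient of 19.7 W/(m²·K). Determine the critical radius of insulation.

r_cr ≈ 7.82 mm

For a cylinder r_cr = k/h = 0.154/19.7
r_cr = 7.82 mm; since the bare radius (21 mm) is above r_cr, any added insulation will reduce heat loss.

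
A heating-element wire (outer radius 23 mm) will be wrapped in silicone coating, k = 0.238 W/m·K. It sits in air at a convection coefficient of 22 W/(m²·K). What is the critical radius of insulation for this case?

For a cylinder r_cr = k/h = 0.238/22
r_cr = 10.8 mm; since the bare radius (23 mm) is above r_cr, any added insulation will reduce heat loss.

r_cr ≈ 10.8 mm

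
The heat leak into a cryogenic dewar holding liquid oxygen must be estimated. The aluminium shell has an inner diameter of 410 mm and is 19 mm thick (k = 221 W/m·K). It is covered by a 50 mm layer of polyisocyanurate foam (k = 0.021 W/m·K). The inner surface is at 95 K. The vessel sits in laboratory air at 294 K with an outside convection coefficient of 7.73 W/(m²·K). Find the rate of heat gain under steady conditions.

Q ≈ 61.7 W

Spherical conduction: R = (1/r_in − 1/r_out)/(4πk) per layer; series-sum.
R_aluminium shell = (1/0.205 − 1/0.224)/(4π×221) = 1.49×10^-4 K/W
R_polyisocyanurate foam = (1/0.224 − 1/0.274)/(4π×0.021) = 3.087 K/W
R_outer film = 1/(h·4πr_o²) = 1/(7.73×4π×0.274²) = 0.1371 K/W
R_total = 3.224 K/W
Q = ΔT/R_total = 199/3.224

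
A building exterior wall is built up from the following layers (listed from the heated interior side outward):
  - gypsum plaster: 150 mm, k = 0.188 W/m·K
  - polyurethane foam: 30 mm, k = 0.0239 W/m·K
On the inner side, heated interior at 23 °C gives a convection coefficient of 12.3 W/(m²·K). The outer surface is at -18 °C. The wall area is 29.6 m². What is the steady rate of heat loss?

Q ≈ 569 W

Using the resistance-network approach (series):
R_inner film = 1/(h_i·A) = 1/(12.3×29.6) = 0.002747 K/W
R_gypsum plaster = L/(kA) = 0.15/(0.188×29.6) = 0.02696 K/W
R_polyurethane foam = L/(kA) = 0.03/(0.0239×29.6) = 0.04241 K/W
R_total = 0.07211 K/W
Q = ΔT / R_total = 41 / 0.07211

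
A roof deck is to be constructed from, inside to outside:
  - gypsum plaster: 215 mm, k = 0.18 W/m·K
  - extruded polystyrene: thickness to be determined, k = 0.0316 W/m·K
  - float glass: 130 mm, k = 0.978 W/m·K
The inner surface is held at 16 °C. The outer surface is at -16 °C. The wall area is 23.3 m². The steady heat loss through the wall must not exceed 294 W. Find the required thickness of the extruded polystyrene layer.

L ≈ 38.2 mm

Series thermal resistances:
R_gypsum plaster = L/(kA) = 0.215/(0.18×23.3) = 0.05126 K/W
R_float glass = L/(kA) = 0.13/(0.978×23.3) = 0.005705 K/W
Sum of the known resistances R_other = 0.05697 K/W
Required total resistance R_tot = ΔT/Q_allow = 32/294 = 0.1088 K/W
R_extruded polystyrene = R_tot − R_other = 0.05187 K/W
L = R·k·A = 0.05187×0.0316×23.3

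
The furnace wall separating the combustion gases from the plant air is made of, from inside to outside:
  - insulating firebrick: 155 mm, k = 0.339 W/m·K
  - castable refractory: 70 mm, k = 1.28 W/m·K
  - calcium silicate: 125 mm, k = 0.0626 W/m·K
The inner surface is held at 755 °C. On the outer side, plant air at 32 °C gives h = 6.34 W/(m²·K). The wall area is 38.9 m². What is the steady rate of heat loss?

Q ≈ 10500 W

Treating each layer as a thermal resistance in series:
R_insulating firebrick = L/(kA) = 0.155/(0.339×38.9) = 0.01175 K/W
R_castable refractory = L/(kA) = 0.07/(1.28×38.9) = 0.001406 K/W
R_calcium silicate = L/(kA) = 0.125/(0.0626×38.9) = 0.05133 K/W
R_outer film = 1/(h_o·A) = 1/(6.34×38.9) = 0.004055 K/W
R_total = 0.06855 K/W
Q = ΔT / R_total = 723 / 0.06855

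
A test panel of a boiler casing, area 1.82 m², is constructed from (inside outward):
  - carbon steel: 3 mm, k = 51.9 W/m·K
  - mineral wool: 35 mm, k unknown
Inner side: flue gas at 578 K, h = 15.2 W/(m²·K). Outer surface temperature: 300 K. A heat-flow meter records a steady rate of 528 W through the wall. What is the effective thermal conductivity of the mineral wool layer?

Series thermal resistances:
R_inner film = 1/(h_i·A) = 1/(15.2×1.82) = 0.03615 K/W
R_carbon steel = L/(kA) = 0.003/(51.9×1.82) = 3.176×10^-5 K/W
Sum of known resistances R_other = 0.03618 K/W
Total R = ΔT/Q = 278/528 = 0.5265 K/W
R_mineral wool = R_total − R_other = 0.4903 K/W
k = L/(R·A) = 0.035/(0.4903×1.82)

k ≈ 0.0392 W/(m·K)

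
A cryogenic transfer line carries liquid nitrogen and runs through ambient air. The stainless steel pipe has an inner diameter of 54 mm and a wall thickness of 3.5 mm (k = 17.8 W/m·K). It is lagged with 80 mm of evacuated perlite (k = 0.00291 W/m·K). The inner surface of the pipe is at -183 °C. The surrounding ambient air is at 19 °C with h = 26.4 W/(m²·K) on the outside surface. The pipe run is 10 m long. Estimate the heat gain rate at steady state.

Cylindrical conduction, so R = ln(r₂/r₁)/(2πkL) per layer, in series:
R_stainless steel pipe wall = ln(30.5/27)/(2π×17.8×10) = 1.09×10^-4 K/W
R_evacuated perlite = ln(110.5/30.5)/(2π×0.00291×10) = 7.04 K/W
R_outer film = 1/(h_o·2πr_oL) = 1/(26.4×2π×0.1105×10) = 0.005456 K/W
R_total = 7.046 K/W
Q = ΔT/R_total = 202/7.046

Q ≈ 28.7 W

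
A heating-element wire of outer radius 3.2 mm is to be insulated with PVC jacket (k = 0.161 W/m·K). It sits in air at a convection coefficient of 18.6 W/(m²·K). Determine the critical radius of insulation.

r_cr ≈ 8.66 mm

For a cylinder r_cr = k/h = 0.161/18.6
r_cr = 8.66 mm; since the bare radius (3.2 mm) is below r_cr, adding a thin layer of insulation will *increase* heat loss.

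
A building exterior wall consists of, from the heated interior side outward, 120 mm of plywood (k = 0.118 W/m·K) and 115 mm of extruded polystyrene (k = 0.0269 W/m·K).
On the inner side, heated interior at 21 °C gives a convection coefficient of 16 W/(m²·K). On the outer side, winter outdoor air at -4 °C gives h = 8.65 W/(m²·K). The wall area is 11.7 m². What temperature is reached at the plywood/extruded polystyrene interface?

Treating each layer as a thermal resistance in series:
R_inner film = 1/(h_i·A) = 1/(16×11.7) = 0.005342 K/W
R_plywood = L/(kA) = 0.12/(0.118×11.7) = 0.08692 K/W
R_extruded polystyrene = L/(kA) = 0.115/(0.0269×11.7) = 0.3654 K/W
R_outer film = 1/(h_o·A) = 1/(8.65×11.7) = 0.009881 K/W
R_total = 0.4675 K/W;  Q = ΔT/R_total = 25/0.4675 = 53.47 W
T_interface = T_inner − Q·ΣR(inner→interface) = 21 − 53.5×0.09226

T ≈ 16.1 °C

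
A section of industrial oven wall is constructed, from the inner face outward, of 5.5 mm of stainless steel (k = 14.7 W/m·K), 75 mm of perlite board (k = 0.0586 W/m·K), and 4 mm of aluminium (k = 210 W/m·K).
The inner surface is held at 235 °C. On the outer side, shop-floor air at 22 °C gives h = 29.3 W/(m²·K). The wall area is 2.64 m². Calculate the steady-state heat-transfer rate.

Q ≈ 428 W

Series thermal resistances:
R_stainless steel = L/(kA) = 0.0055/(14.7×2.64) = 1.417×10^-4 K/W
R_perlite board = L/(kA) = 0.075/(0.0586×2.64) = 0.4848 K/W
R_aluminium = L/(kA) = 0.004/(210×2.64) = 7.215×10^-6 K/W
R_outer film = 1/(h_o·A) = 1/(29.3×2.64) = 0.01293 K/W
R_total = 0.4979 K/W
Q = ΔT / R_total = 213 / 0.4979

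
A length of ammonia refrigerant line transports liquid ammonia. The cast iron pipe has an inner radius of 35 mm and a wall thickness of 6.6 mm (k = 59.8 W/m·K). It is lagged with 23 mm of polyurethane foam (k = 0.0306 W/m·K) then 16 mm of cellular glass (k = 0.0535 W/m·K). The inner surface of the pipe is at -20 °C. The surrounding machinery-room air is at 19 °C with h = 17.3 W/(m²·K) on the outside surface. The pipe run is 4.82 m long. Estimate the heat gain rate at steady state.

For a radial system each layer contributes R = ln(r_out/r_in)/(2πkL); films add R = 1/(hA).
R_cast iron pipe wall = ln(41.6/35)/(2π×59.8×4.82) = 9.539×10^-5 K/W
R_polyurethane foam = ln(64.6/41.6)/(2π×0.0306×4.82) = 0.4749 K/W
R_cellular glass = ln(80.6/64.6)/(2π×0.0535×4.82) = 0.1366 K/W
R_outer film = 1/(h_o·2πr_oL) = 1/(17.3×2π×0.0806×4.82) = 0.02368 K/W
R_total = 0.6353 K/W
Q = ΔT/R_total = 39/0.6353

Q ≈ 61.4 W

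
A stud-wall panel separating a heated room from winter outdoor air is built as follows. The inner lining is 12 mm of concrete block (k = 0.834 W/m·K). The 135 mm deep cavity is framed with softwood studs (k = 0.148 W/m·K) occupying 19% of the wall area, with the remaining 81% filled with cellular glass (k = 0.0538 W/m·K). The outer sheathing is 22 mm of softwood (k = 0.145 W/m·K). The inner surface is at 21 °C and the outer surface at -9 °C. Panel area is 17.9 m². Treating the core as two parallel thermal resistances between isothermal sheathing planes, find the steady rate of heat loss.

Sheathing layers in series; stud and cavity paths in parallel between them.
R_inner = 0.012/(0.834×17.9) = 8.038×10^-4 K/W
R_stud  = 0.135/(0.148×0.19×17.9) = 0.2682 K/W
R_cav   = 0.135/(0.0538×0.81×17.9) = 0.1731 K/W
1/R_core = 1/R_stud + 1/R_cav → R_core = 0.1052 K/W
R_outer = 0.022/(0.145×17.9) = 0.008476 K/W
R_total = 0.1145 K/W
Q = ΔT/R_total = 30/0.1145

Q ≈ 262 W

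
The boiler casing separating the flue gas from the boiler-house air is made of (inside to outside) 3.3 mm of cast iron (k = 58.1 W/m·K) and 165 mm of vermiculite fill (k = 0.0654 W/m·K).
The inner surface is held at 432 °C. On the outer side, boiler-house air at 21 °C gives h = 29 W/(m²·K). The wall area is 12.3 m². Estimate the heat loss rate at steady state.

Q ≈ 1980 W

Thermal resistances in series:
R_cast iron = L/(kA) = 0.0033/(58.1×12.3) = 4.618×10^-6 K/W
R_vermiculite fill = L/(kA) = 0.165/(0.0654×12.3) = 0.2051 K/W
R_outer film = 1/(h_o·A) = 1/(29×12.3) = 0.002803 K/W
R_total = 0.2079 K/W
Q = ΔT / R_total = 411 / 0.2079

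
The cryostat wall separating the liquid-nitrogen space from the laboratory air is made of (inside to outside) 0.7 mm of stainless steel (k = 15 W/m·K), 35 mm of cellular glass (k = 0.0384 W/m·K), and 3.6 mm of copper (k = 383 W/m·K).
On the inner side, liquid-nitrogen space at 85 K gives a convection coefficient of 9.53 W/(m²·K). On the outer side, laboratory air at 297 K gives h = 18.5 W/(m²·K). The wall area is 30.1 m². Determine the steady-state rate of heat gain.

Q ≈ 5960 W

Series thermal resistances:
R_inner film = 1/(h_i·A) = 1/(9.53×30.1) = 0.003486 K/W
R_stainless steel = L/(kA) = 0.0007/(15×30.1) = 1.55×10^-6 K/W
R_cellular glass = L/(kA) = 0.035/(0.0384×30.1) = 0.03028 K/W
R_copper = L/(kA) = 0.0036/(383×30.1) = 3.123×10^-7 K/W
R_outer film = 1/(h_o·A) = 1/(18.5×30.1) = 0.001796 K/W
R_total = 0.03556 K/W
Q = ΔT / R_total = 212 / 0.03556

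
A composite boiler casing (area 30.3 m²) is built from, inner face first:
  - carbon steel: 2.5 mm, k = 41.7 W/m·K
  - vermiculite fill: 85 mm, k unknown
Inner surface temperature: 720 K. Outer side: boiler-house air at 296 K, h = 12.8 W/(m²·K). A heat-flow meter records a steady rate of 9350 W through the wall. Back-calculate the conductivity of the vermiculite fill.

Series thermal resistances:
R_carbon steel = L/(kA) = 0.0025/(41.7×30.3) = 1.979×10^-6 K/W
R_outer film = 1/(h_o·A) = 1/(12.8×30.3) = 0.002578 K/W
Sum of known resistances R_other = 0.00258 K/W
Total R = ΔT/Q = 424/9350 = 0.04535 K/W
R_vermiculite fill = R_total − R_other = 0.04277 K/W
k = L/(R·A) = 0.085/(0.04277×30.3)

k ≈ 0.0656 W/(m·K)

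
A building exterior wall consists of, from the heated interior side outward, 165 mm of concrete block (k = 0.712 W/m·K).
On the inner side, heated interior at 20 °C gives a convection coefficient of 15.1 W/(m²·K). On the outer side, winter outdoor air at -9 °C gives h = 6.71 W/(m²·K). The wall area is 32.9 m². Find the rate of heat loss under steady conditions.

Treating each layer as a thermal resistance in series:
R_inner film = 1/(h_i·A) = 1/(15.1×32.9) = 0.002013 K/W
R_concrete block = L/(kA) = 0.165/(0.712×32.9) = 0.007044 K/W
R_outer film = 1/(h_o·A) = 1/(6.71×32.9) = 0.00453 K/W
R_total = 0.01359 K/W
Q = ΔT / R_total = 29 / 0.01359

Q ≈ 2130 W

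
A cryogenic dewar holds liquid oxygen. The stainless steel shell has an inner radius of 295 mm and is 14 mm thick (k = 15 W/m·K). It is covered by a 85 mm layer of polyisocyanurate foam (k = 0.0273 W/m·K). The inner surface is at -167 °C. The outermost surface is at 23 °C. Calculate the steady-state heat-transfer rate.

Each spherical layer contributes R = (1/r_i − 1/r_o)/(4πk):
R_stainless steel shell = (1/0.295 − 1/0.309)/(4π×15) = 8.148×10^-4 K/W
R_polyisocyanurate foam = (1/0.309 − 1/0.394)/(4π×0.0273) = 2.035 K/W
R_total = 2.036 K/W
Q = ΔT/R_total = 190/2.036

Q ≈ 93.3 W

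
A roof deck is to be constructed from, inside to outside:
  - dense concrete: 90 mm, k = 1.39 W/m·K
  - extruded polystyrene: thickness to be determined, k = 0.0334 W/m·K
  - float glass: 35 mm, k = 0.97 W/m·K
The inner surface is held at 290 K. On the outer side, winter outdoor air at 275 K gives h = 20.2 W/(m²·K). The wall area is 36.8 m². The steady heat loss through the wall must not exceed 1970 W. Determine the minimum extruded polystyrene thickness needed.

Model the wall as resistances in series:
R_dense concrete = L/(kA) = 0.09/(1.39×36.8) = 0.001759 K/W
R_float glass = L/(kA) = 0.035/(0.97×36.8) = 9.805×10^-4 K/W
R_outer film = 1/(h_o·A) = 1/(20.2×36.8) = 0.001345 K/W
Sum of the known resistances R_other = 0.004085 K/W
Required total resistance R_tot = ΔT/Q_allow = 15/1970 = 0.007614 K/W
R_extruded polystyrene = R_tot − R_other = 0.003529 K/W
L = R·k·A = 0.003529×0.0334×36.8

L ≈ 4.34 mm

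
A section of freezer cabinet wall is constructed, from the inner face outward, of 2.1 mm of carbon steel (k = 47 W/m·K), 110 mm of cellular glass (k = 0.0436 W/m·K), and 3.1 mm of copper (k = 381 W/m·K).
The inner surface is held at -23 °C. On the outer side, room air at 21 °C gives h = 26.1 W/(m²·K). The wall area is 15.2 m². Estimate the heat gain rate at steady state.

Model the wall as resistances in series:
R_carbon steel = L/(kA) = 0.0021/(47×15.2) = 2.94×10^-6 K/W
R_cellular glass = L/(kA) = 0.11/(0.0436×15.2) = 0.166 K/W
R_copper = L/(kA) = 0.0031/(381×15.2) = 5.353×10^-7 K/W
R_outer film = 1/(h_o·A) = 1/(26.1×15.2) = 0.002521 K/W
R_total = 0.1685 K/W
Q = ΔT / R_total = 44 / 0.1685

Q ≈ 261 W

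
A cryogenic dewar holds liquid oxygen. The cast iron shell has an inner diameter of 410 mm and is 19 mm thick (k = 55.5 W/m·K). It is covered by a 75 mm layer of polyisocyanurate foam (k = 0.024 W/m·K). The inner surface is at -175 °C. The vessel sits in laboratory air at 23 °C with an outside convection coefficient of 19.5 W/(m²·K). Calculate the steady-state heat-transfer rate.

Each spherical layer contributes R = (1/r_i − 1/r_o)/(4πk):
R_cast iron shell = (1/0.205 − 1/0.224)/(4π×55.5) = 5.933×10^-4 K/W
R_polyisocyanurate foam = (1/0.224 − 1/0.299)/(4π×0.024) = 3.713 K/W
R_outer film = 1/(h·4πr_o²) = 1/(19.5×4π×0.299²) = 0.04565 K/W
R_total = 3.759 K/W
Q = ΔT/R_total = 198/3.759

Q ≈ 52.7 W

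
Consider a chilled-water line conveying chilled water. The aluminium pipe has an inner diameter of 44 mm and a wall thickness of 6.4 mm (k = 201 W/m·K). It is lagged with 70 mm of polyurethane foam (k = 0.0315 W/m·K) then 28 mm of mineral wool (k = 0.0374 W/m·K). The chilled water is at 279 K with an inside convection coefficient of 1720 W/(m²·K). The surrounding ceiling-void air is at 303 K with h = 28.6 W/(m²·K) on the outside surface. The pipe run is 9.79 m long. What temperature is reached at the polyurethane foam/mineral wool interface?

Radial resistances (cylindrical: R_cond = ln(r_o/r_i)/(2πkL), R_conv = 1/(h·2πrL)):
R_inner film = 1/(h_i·2πr₁L) = 1/(1720×2π×0.022×9.79) = 4.296×10^-4 K/W
R_aluminium pipe wall = ln(28.4/22)/(2π×201×9.79) = 2.065×10^-5 K/W
R_polyurethane foam = ln(98.4/28.4)/(2π×0.0315×9.79) = 0.6413 K/W
R_mineral wool = ln(126.4/98.4)/(2π×0.0374×9.79) = 0.1088 K/W
R_outer film = 1/(h_o·2πr_oL) = 1/(28.6×2π×0.1264×9.79) = 0.004497 K/W
R_total = 0.7551 K/W
Q = ΔT/R_total = 24/0.7551
Q = 31.8 W
T_interface = T_inner + Q·ΣR(inner→interface) = 279 + 31.8×0.6418

T ≈ 299 K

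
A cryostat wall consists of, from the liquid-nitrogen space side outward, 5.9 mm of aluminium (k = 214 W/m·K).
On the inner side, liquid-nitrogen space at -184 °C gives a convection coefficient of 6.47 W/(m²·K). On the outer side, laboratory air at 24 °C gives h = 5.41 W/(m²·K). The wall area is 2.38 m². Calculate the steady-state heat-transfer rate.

Treating each layer as a thermal resistance in series:
R_inner film = 1/(h_i·A) = 1/(6.47×2.38) = 0.06494 K/W
R_aluminium = L/(kA) = 0.0059/(214×2.38) = 1.158×10^-5 K/W
R_outer film = 1/(h_o·A) = 1/(5.41×2.38) = 0.07767 K/W
R_total = 0.1426 K/W
Q = ΔT / R_total = 208 / 0.1426

Q ≈ 1460 W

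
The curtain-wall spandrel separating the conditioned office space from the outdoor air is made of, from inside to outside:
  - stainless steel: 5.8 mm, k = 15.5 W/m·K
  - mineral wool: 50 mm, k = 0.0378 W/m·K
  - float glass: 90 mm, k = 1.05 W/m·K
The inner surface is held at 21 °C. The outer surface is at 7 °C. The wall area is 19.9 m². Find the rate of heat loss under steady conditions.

Q ≈ 198 W

Series thermal resistances:
R_stainless steel = L/(kA) = 0.0058/(15.5×19.9) = 1.88×10^-5 K/W
R_mineral wool = L/(kA) = 0.05/(0.0378×19.9) = 0.06647 K/W
R_float glass = L/(kA) = 0.09/(1.05×19.9) = 0.004307 K/W
R_total = 0.0708 K/W
Q = ΔT / R_total = 14 / 0.0708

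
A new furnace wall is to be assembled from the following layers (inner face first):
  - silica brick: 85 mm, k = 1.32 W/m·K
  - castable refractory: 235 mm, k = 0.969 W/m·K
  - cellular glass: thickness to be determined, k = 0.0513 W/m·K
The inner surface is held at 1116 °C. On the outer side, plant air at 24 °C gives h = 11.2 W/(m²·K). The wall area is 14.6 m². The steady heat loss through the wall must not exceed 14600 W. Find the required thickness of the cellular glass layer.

L ≈ 35.7 mm

Series thermal resistances:
R_silica brick = L/(kA) = 0.085/(1.32×14.6) = 0.004411 K/W
R_castable refractory = L/(kA) = 0.235/(0.969×14.6) = 0.01661 K/W
R_outer film = 1/(h_o·A) = 1/(11.2×14.6) = 0.006115 K/W
Sum of the known resistances R_other = 0.02714 K/W
Required total resistance R_tot = ΔT/Q_allow = 1092/14600 = 0.07479 K/W
R_cellular glass = R_tot − R_other = 0.04766 K/W
L = R·k·A = 0.04766×0.0513×14.6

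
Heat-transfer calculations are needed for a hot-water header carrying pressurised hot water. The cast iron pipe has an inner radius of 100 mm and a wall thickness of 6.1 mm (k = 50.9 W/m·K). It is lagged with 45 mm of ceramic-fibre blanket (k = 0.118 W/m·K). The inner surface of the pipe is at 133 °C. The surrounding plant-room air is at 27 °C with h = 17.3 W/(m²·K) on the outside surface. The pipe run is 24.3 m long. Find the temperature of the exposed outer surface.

T ≈ 39 °C

Per-layer cylindrical resistances, series-summed:
R_cast iron pipe wall = ln(106.1/100)/(2π×50.9×24.3) = 7.619×10^-6 K/W
R_ceramic-fibre blanket = ln(151.1/106.1)/(2π×0.118×24.3) = 0.01962 K/W
R_outer film = 1/(h_o·2πr_oL) = 1/(17.3×2π×0.1511×24.3) = 0.002506 K/W
R_total = 0.02214 K/W
Q = ΔT/R_total = 106/0.02214
Q = 4790 W
T_interface = T_inner − Q·ΣR(inner→interface) = 133 − 4790×0.01963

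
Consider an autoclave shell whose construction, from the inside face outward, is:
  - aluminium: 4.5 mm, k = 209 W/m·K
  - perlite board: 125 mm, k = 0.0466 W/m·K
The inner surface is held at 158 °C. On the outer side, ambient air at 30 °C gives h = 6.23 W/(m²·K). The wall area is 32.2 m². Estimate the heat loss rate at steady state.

Q ≈ 1450 W

Treating each layer as a thermal resistance in series:
R_aluminium = L/(kA) = 0.0045/(209×32.2) = 6.687×10^-7 K/W
R_perlite board = L/(kA) = 0.125/(0.0466×32.2) = 0.0833 K/W
R_outer film = 1/(h_o·A) = 1/(6.23×32.2) = 0.004985 K/W
R_total = 0.08829 K/W
Q = ΔT / R_total = 128 / 0.08829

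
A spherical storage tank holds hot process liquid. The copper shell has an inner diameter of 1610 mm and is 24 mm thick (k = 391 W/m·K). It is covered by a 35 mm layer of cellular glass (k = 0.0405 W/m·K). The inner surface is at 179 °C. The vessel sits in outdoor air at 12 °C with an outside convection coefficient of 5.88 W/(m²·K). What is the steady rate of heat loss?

Q ≈ 1460 W

For a spherical shell R = (1/r₁ − 1/r₂)/(4πk); film R = 1/(h·4πr²). In series:
R_copper shell = (1/0.805 − 1/0.829)/(4π×391) = 7.319×10^-6 K/W
R_cellular glass = (1/0.829 − 1/0.864)/(4π×0.0405) = 0.09601 K/W
R_outer film = 1/(h·4πr_o²) = 1/(5.88×4π×0.864²) = 0.01813 K/W
R_total = 0.1142 K/W
Q = ΔT/R_total = 167/0.1142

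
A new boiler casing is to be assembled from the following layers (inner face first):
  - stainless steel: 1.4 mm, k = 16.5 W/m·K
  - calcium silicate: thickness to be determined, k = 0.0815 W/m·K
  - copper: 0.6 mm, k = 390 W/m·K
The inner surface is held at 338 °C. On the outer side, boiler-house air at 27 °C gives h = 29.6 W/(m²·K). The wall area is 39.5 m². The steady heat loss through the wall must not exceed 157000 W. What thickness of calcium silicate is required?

Using the resistance-network approach (series):
R_stainless steel = L/(kA) = 0.0014/(16.5×39.5) = 2.148×10^-6 K/W
R_copper = L/(kA) = 0.0006/(390×39.5) = 3.895×10^-8 K/W
R_outer film = 1/(h_o·A) = 1/(29.6×39.5) = 8.553×10^-4 K/W
Sum of the known resistances R_other = 8.575×10^-4 K/W
Required total resistance R_tot = ΔT/Q_allow = 311/157000 = 0.001981 K/W
R_calcium silicate = R_tot − R_other = 0.001123 K/W
L = R·k·A = 0.001123×0.0815×39.5

L ≈ 3.62 mm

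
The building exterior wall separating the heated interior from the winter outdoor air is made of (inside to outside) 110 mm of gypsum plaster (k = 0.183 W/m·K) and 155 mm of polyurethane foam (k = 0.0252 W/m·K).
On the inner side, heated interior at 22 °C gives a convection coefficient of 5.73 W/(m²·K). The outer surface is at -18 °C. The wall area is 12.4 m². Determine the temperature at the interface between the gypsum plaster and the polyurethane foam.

T ≈ 17.5 °C

Model the wall as resistances in series:
R_inner film = 1/(h_i·A) = 1/(5.73×12.4) = 0.01407 K/W
R_gypsum plaster = L/(kA) = 0.11/(0.183×12.4) = 0.04848 K/W
R_polyurethane foam = L/(kA) = 0.155/(0.0252×12.4) = 0.496 K/W
R_total = 0.5586 K/W;  Q = ΔT/R_total = 40/0.5586 = 71.61 W
T_interface = T_inner − Q·ΣR(inner→interface) = 22 − 71.6×0.06255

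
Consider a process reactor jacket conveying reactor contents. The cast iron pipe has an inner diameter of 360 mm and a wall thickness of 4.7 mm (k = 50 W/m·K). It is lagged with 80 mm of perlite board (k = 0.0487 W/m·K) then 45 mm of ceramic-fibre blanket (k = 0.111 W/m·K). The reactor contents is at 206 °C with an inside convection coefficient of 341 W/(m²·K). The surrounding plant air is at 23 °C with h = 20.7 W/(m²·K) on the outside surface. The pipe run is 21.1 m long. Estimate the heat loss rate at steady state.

Treating each annulus and film as a series resistance:
R_inner film = 1/(h_i·2πr₁L) = 1/(341×2π×0.18×21.1) = 1.229×10^-4 K/W
R_cast iron pipe wall = ln(184.7/180)/(2π×50×21.1) = 3.889×10^-6 K/W
R_perlite board = ln(264.7/184.7)/(2π×0.0487×21.1) = 0.05574 K/W
R_ceramic-fibre blanket = ln(309.7/264.7)/(2π×0.111×21.1) = 0.01067 K/W
R_outer film = 1/(h_o·2πr_oL) = 1/(20.7×2π×0.3097×21.1) = 0.001177 K/W
R_total = 0.06771 K/W
Q = ΔT/R_total = 183/0.06771

Q ≈ 2700 W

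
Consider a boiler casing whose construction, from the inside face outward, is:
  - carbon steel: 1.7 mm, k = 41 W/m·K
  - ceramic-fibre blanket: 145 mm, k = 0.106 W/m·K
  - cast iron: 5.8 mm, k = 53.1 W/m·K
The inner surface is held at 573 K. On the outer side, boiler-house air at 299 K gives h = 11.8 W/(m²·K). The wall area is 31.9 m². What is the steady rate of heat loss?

Treating each layer as a thermal resistance in series:
R_carbon steel = L/(kA) = 0.0017/(41×31.9) = 1.3×10^-6 K/W
R_ceramic-fibre blanket = L/(kA) = 0.145/(0.106×31.9) = 0.04288 K/W
R_cast iron = L/(kA) = 0.0058/(53.1×31.9) = 3.424×10^-6 K/W
R_outer film = 1/(h_o·A) = 1/(11.8×31.9) = 0.002657 K/W
R_total = 0.04554 K/W
Q = ΔT / R_total = 274 / 0.04554

Q ≈ 6020 W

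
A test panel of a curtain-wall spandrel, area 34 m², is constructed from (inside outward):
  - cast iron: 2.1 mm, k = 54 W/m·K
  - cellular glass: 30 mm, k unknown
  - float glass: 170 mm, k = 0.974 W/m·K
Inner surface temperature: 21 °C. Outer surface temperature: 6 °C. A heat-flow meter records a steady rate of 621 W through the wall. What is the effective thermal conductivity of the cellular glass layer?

k ≈ 0.0464 W/(m·K)

Thermal resistances in series:
R_cast iron = L/(kA) = 0.0021/(54×34) = 1.144×10^-6 K/W
R_float glass = L/(kA) = 0.17/(0.974×34) = 0.005133 K/W
Sum of known resistances R_other = 0.005135 K/W
Total R = ΔT/Q = 15/621 = 0.02415 K/W
R_cellular glass = R_total − R_other = 0.01902 K/W
k = L/(R·A) = 0.03/(0.01902×34)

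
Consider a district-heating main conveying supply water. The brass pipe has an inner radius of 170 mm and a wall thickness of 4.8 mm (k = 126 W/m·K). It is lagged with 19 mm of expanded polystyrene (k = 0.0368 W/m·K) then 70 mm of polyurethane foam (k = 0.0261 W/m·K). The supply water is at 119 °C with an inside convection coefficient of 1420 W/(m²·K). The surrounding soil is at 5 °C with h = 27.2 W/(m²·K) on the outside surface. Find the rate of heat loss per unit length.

q′ ≈ 48.5 W/m

Treating each annulus and film as a series resistance:
R_inner film = 1/(h_i·2πr₁L) = 1/(1420×2π×0.17×1) = 6.593×10^-4 K/W
R_brass pipe wall = ln(174.8/170)/(2π×126×1) = 3.517×10^-5 K/W
R_expanded polystyrene = ln(193.8/174.8)/(2π×0.0368×1) = 0.4463 K/W
R_polyurethane foam = ln(263.8/193.8)/(2π×0.0261×1) = 1.88 K/W
R_outer film = 1/(h_o·2πr_oL) = 1/(27.2×2π×0.2638×1) = 0.02218 K/W
R_total = 2.35 K/W
Q = ΔT/R_total = 114/2.35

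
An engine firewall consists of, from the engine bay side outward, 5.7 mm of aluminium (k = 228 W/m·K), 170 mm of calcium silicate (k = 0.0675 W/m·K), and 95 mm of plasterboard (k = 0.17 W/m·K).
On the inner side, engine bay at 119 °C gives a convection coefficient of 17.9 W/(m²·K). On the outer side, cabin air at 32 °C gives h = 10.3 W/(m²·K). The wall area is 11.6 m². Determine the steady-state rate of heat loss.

Q ≈ 312 W

Treating each layer as a thermal resistance in series:
R_inner film = 1/(h_i·A) = 1/(17.9×11.6) = 0.004816 K/W
R_aluminium = L/(kA) = 0.0057/(228×11.6) = 2.155×10^-6 K/W
R_calcium silicate = L/(kA) = 0.17/(0.0675×11.6) = 0.2171 K/W
R_plasterboard = L/(kA) = 0.095/(0.17×11.6) = 0.04817 K/W
R_outer film = 1/(h_o·A) = 1/(10.3×11.6) = 0.00837 K/W
R_total = 0.2785 K/W
Q = ΔT / R_total = 87 / 0.2785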